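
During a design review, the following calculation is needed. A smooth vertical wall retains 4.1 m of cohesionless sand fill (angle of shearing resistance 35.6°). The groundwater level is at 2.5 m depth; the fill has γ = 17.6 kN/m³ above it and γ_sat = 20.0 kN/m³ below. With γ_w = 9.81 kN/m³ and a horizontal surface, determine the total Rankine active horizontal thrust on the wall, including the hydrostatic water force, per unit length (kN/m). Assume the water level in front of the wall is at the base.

49.1 kN/m

K_a = tan²(45° − φ/2) = 0.2641.
γ' = 20.0 − 9.81 = 10.19 kN/m³. Depth below WT = 1.6 m.
σ'_h at WT = K_a γ d_w = 11.62 kPa; at base = 11.62 + K_a γ' × 1.6 = 15.93 kPa.
P₁ (0–2.5 m) = ½×11.62×2.5 = 14.53. P₂ (2.5–4.1 m) = ½(11.62+15.93)×1.6 = 22.04.
P_w = ½ γ_w h₂² = 0.5×9.81×1.6² = 12.56. Total = 14.53+22.04+12.56 = 49.12 kN/m.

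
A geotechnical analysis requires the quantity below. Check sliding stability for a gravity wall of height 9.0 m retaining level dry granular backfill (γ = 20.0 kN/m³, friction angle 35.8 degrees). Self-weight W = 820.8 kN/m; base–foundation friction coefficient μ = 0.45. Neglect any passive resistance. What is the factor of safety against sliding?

1.74

K_a = tan²(45° − 35.8°/2) = 0.2619.
P_a = ½K_aγH² = 0.5×0.2619×20.0×9.0² = 212.1 kN/m, acting at H/3 = 3.000 m above the base.
FS_sliding = μW / P_a = 0.45×820.8 / 212.1 = 1.741.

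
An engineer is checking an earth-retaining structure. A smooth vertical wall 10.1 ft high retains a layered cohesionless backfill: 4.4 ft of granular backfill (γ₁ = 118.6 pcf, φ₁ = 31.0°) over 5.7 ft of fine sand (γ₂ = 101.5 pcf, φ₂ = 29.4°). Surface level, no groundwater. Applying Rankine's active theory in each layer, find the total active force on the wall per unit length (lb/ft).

K_a1 = tan²(45°−31.0°/2) = 0.3201; K_a2 = tan²(45°−29.4°/2) = 0.3415.
Layer 1: σ at base = K_a1 γ₁ h₁ = 167.0 psf; P₁ = ½×167.0×4.4 = 367.5.
Layer 2: σ_v at top = γ₁h₁ = 521.8; σ_h top = K_a2×521.8 = 178.2; σ_h base = K_a2×(521.8+101.5×5.7) = 375.7.
P₂ = ½(178.2+375.7)×5.7 = 1579. Total P_a = 367.5+1579 = 1946 lb/ft.

1950 lb/ft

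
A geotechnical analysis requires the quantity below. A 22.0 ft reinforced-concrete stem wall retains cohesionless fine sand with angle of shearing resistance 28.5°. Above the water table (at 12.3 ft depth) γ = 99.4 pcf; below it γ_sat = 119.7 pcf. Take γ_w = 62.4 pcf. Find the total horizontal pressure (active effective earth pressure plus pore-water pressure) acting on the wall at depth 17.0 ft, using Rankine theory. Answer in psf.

K_a = (1 − sin φ)/(1 + sin φ) = 0.3540.
γ' = 119.7 − 62.4 = 57.30 pcf.
Effective vertical stress at 17.0 ft: σ'_v = 99.4×12.3 + 57.30×4.70 = 1492 psf.
σ'_h = K_a σ'_v = 0.3540 × 1492 = 528.1 psf; u = γ_w × 4.70 = 293.3 psf.
Total σ_h = 528.1 + 293.3 = 821.3 psf.

821 psf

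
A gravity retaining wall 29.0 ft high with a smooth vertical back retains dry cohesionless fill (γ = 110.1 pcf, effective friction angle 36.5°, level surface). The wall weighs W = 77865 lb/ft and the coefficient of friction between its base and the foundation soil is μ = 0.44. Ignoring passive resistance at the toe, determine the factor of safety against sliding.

K_a = tan²(45° − 36.5°/2) = 0.2541.
P_a = ½K_aγH² = 0.5×0.2541×110.1×29.0² = 11760 lb/ft, acting at H/3 = 9.667 ft above the base.
FS_sliding = μW / P_a = 0.44×77865 / 11760 = 2.913.

2.91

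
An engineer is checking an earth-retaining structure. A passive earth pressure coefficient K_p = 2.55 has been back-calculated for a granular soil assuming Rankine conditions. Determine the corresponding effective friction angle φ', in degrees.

K_p = (1+sin φ)/(1−sin φ) ⇒ sin φ = (K_p − 1)/(K_p + 1) = 0.4366.
φ = arcsin(0.4366) = 25.89°.

25.9°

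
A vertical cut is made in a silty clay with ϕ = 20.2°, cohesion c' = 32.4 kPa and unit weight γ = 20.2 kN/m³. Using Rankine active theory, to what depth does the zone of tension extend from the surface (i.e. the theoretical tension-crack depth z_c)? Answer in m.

K_a = tan²(45° − 20.2°/2) = 0.4867; √K_a = 0.6976.
The active pressure is zero where K_a γ z = 2c√K_a, so z_c = 2c/(γ√K_a) = 2×32.4/(20.2×0.6976) = 4.598 m.

4.60 m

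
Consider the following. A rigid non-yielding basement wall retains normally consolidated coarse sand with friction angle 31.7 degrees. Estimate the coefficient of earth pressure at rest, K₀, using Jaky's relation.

0.475

K₀ = 1 − sin φ' = 1 − sin 31.7° = 0.4745.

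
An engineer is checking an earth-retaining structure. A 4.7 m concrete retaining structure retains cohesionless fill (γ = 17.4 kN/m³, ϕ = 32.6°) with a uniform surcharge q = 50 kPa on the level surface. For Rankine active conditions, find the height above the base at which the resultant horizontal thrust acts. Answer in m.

K_a = 0.2997.
Triangular part P₁ = ½K_aγH² = 57.60 at H/3 = 1.567 m; rectangular part P₂ = K_a q H = 70.44 at H/2 = 2.350 m.
ȳ = (P₁·1.567 + P₂·2.350)/(P₁+P₂) = 1.998 m.

2.00 m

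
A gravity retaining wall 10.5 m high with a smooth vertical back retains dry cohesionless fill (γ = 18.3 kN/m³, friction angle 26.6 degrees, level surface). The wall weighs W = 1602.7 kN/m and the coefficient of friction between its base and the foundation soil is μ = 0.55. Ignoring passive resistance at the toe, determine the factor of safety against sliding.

K_a = tan²(45° − 26.6°/2) = 0.3814.
P_a = ½K_aγH² = 0.5×0.3814×18.3×10.5² = 384.8 kN/m, acting at H/3 = 3.500 m above the base.
FS_sliding = μW / P_a = 0.55×1602.7 / 384.8 = 2.291.

2.29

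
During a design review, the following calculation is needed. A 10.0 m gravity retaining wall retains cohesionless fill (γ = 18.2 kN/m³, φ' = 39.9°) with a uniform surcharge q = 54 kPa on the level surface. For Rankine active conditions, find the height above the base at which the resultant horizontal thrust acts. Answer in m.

3.95 m

K_a = 0.2184.
Triangular part P₁ = ½K_aγH² = 198.8 at H/3 = 3.333 m; rectangular part P₂ = K_a q H = 118.0 at H/2 = 5.000 m.
ȳ = (P₁·3.333 + P₂·5.000)/(P₁+P₂) = 3.954 m.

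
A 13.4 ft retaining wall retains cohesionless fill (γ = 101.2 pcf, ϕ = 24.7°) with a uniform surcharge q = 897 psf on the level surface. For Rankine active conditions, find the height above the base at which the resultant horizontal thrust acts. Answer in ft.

K_a = 0.4106.
Triangular part P₁ = ½K_aγH² = 3730 at H/3 = 4.467 ft; rectangular part P₂ = K_a q H = 4935 at H/2 = 6.700 ft.
ȳ = (P₁·4.467 + P₂·6.700)/(P₁+P₂) = 5.739 ft.

5.74 ft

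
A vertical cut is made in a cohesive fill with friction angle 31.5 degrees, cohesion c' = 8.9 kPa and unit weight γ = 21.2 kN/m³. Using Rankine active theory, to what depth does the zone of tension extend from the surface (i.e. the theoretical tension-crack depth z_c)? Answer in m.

1.50 m

K_a = tan²(45° − 31.5°/2) = 0.3136; √K_a = 0.5600.
The active pressure is zero where K_a γ z = 2c√K_a, so z_c = 2c/(γ√K_a) = 2×8.9/(21.2×0.5600) = 1.499 m.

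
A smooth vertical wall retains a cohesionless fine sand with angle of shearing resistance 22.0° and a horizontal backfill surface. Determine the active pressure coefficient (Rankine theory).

K_a = tan²(45° − φ/2) = tan²(34.00°) = 0.4550.

0.455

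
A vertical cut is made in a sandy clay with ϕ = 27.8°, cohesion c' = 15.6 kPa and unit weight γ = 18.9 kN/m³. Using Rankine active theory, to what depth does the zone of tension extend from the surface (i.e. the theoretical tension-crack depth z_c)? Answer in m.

K_a = tan²(45° − 27.8°/2) = 0.3639; √K_a = 0.6032.
The active pressure is zero where K_a γ z = 2c√K_a, so z_c = 2c/(γ√K_a) = 2×15.6/(18.9×0.6032) = 2.737 m.

2.74 m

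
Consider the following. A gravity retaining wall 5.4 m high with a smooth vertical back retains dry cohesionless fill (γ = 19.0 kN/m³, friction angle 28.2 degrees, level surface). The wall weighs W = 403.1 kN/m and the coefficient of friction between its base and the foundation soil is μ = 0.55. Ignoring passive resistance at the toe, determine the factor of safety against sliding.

K_a = tan²(45° − 28.2°/2) = 0.3582.
P_a = ½K_aγH² = 0.5×0.3582×19.0×5.4² = 99.23 kN/m, acting at H/3 = 1.800 m above the base.
FS_sliding = μW / P_a = 0.55×403.1 / 99.23 = 2.234.

2.23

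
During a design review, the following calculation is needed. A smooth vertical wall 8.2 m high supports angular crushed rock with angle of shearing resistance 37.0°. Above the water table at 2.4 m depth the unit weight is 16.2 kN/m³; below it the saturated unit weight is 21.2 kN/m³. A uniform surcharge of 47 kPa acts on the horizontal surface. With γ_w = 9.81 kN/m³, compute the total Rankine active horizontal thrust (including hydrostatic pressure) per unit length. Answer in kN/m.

376 kN/m

K_a = tan²(45° − φ/2) = 0.2486.
γ' = 21.2 − 9.81 = 11.39 kN/m³. h₂ = H − d_w = 5.8 m.
σ'_h: at surface K_a·q = 11.68; at WT K_a(q+γd_w) = 21.35; at base K_a(q+γd_w+γ'h₂) = 37.77 kPa.
P₁ = ½(11.68+21.35)×2.4 = 39.64; P₂ = ½(21.35+37.77)×5.8 = 171.4; P_w = ½γ_w h₂² = 165.0.
Total = 39.64+171.4+165.0 = 376.1 kN/m.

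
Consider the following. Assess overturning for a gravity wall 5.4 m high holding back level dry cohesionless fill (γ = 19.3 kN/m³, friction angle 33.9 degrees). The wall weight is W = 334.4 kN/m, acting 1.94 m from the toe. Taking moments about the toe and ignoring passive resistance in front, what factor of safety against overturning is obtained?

4.51

K_a = tan²(45° − 33.9°/2) = 0.2839.
P_a = ½K_aγH² = 0.5×0.2839×19.3×5.4² = 79.89 kN/m, acting at H/3 = 1.800 m above the base.
Overturning moment M_o = P_a × H/3 = 79.89 × 1.800 = 143.8.
Resisting moment M_r = W × 1.94 = 334.4 × 1.94 = 648.7.
FS_overturning = M_r/M_o = 648.7/143.8 = 4.511.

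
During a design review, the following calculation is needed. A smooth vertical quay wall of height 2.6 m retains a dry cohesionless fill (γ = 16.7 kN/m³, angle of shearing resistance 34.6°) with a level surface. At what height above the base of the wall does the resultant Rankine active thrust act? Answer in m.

K_a = 0.2756.
The pressure distribution is triangular, so the resultant acts at H/3 above the base = 2.6/3 = 0.8667 m.

0.867 m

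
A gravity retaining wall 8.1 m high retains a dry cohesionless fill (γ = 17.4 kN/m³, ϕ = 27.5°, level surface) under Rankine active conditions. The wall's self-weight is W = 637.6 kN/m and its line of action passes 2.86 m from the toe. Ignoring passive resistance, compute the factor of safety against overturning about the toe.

3.21

K_a = tan²(45° − 27.5°/2) = 0.3682.
P_a = ½K_aγH² = 0.5×0.3682×17.4×8.1² = 210.2 kN/m, acting at H/3 = 2.700 m above the base.
Overturning moment M_o = P_a × H/3 = 210.2 × 2.700 = 567.5.
Resisting moment M_r = W × 2.86 = 637.6 × 2.86 = 1824.
FS_overturning = M_r/M_o = 1824/567.5 = 3.213.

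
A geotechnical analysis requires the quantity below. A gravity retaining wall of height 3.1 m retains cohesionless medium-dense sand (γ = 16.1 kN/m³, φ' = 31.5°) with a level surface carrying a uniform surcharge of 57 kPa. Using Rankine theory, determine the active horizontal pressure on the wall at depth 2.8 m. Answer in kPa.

32.0 kPa

K_a = (1 − sin φ)/(1 + sin φ) = 0.3136.
σ_v = γz + q = 16.1 × 2.8 + 57 = 102.1 kPa.
σ_h = K_a σ_v = 0.3136 × 102.1 = 32.02 kPa.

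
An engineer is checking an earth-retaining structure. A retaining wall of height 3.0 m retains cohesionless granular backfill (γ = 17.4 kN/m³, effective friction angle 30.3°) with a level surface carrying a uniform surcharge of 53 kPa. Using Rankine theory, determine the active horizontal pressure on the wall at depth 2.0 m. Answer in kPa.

K_a = (1 − sin φ)/(1 + sin φ) = 0.3293.
σ_v = γz + q = 17.4 × 2.0 + 53 = 87.80 kPa.
σ_h = K_a σ_v = 0.3293 × 87.80 = 28.91 kPa.

28.9 kPa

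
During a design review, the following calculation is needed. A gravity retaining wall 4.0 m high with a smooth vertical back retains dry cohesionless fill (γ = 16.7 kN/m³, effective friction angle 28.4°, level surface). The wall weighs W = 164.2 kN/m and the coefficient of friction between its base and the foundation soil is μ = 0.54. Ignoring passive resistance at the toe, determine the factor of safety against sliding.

K_a = tan²(45° − 28.4°/2) = 0.3554.
P_a = ½K_aγH² = 0.5×0.3554×16.7×4.0² = 47.48 kN/m, acting at H/3 = 1.333 m above the base.
FS_sliding = μW / P_a = 0.54×164.2 / 47.48 = 1.868.

1.87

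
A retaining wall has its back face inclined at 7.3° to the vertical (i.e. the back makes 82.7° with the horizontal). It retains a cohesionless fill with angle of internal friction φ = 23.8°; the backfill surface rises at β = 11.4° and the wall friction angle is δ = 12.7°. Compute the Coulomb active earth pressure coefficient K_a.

0.530

K_a = sin²(α+φ) / [sin²α · sin(α−δ) · (1 + √{sin(φ+δ)sin(φ−β) / (sin(α−δ)sin(α+β))})²].
With α = 82.7°, φ = 23.8°, δ = 12.7°, β = 11.4°: K_a = 0.5305.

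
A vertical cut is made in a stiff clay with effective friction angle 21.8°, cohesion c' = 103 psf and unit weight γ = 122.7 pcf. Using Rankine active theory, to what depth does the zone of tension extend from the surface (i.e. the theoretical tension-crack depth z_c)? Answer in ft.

K_a = tan²(45° − 21.8°/2) = 0.4584; √K_a = 0.6771.
The active pressure is zero where K_a γ z = 2c√K_a, so z_c = 2c/(γ√K_a) = 2×103/(122.7×0.6771) = 2.480 ft.

2.48 ft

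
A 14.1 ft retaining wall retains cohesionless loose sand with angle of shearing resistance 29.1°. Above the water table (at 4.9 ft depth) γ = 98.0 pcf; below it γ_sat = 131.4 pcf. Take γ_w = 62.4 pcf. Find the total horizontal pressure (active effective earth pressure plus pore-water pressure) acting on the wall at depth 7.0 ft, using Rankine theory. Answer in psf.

K_a = (1 − sin φ)/(1 + sin φ) = 0.3456.
γ' = 131.4 − 62.4 = 69.00 pcf.
Effective vertical stress at 7.0 ft: σ'_v = 98.0×4.9 + 69.00×2.10 = 625.1 psf.
σ'_h = K_a σ'_v = 0.3456 × 625.1 = 216.0 psf; u = γ_w × 2.10 = 131.0 psf.
Total σ_h = 216.0 + 131.0 = 347.1 psf.

347 psf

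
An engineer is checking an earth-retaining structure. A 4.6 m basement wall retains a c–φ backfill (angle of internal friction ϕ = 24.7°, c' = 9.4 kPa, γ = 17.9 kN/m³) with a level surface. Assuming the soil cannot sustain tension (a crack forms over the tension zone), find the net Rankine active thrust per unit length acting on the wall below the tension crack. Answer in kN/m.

32.2 kN/m

K_a = 0.4106; √K_a = 0.6408.
Tension-crack depth z_c = 2c/(γ√K_a) = 2×9.4/(17.9×0.6408) = 1.639 m.
σ_a at base = K_a γ H − 2c√K_a = 0.4106×17.9×4.6 − 2×9.4×0.6408 = 21.76 kPa.
P_a = ½ × 21.76 × (H − z_c) = 0.5×21.76×2.961 = 32.21 kN/m.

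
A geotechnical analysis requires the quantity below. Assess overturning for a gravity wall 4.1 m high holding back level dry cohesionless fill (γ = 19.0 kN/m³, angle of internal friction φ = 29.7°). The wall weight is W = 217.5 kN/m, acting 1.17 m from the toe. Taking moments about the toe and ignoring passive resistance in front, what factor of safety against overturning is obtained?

K_a = tan²(45° − 29.7°/2) = 0.3374.
P_a = ½K_aγH² = 0.5×0.3374×19.0×4.1² = 53.88 kN/m, acting at H/3 = 1.367 m above the base.
Overturning moment M_o = P_a × H/3 = 53.88 × 1.367 = 73.63.
Resisting moment M_r = W × 1.17 = 217.5 × 1.17 = 254.5.
FS_overturning = M_r/M_o = 254.5/73.63 = 3.456.

3.46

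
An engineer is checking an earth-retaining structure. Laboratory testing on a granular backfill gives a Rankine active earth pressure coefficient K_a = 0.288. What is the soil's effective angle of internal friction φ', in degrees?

33.6°

K_a = tan²(45° − φ/2) ⇒ 45° − φ/2 = arctan(√0.288) = 28.22°.
φ = 2(45° − 28.22°) = 33.56°.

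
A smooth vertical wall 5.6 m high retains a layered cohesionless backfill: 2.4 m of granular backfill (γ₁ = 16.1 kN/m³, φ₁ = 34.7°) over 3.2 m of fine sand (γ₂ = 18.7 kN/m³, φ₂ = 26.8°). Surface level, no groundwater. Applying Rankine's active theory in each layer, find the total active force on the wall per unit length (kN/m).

95.8 kN/m

K_a1 = tan²(45°−34.7°/2) = 0.2745; K_a2 = tan²(45°−26.8°/2) = 0.3785.
Layer 1: σ at base = K_a1 γ₁ h₁ = 10.61 kPa; P₁ = ½×10.61×2.4 = 12.73.
Layer 2: σ_v at top = γ₁h₁ = 38.64; σ_h top = K_a2×38.64 = 14.62; σ_h base = K_a2×(38.64+18.7×3.2) = 37.27.
P₂ = ½(14.62+37.27)×3.2 = 83.03. Total P_a = 12.73+83.03 = 95.76 kN/m.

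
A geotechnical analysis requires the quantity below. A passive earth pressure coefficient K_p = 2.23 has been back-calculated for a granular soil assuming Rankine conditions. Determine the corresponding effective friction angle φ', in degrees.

K_p = (1+sin φ)/(1−sin φ) ⇒ sin φ = (K_p − 1)/(K_p + 1) = 0.3808.
φ = arcsin(0.3808) = 22.38°.

22.4°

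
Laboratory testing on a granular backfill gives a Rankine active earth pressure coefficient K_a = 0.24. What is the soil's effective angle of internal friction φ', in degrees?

K_a = tan²(45° − φ/2) ⇒ 45° − φ/2 = arctan(√0.24) = 26.10°.
φ = 2(45° − 26.10°) = 37.80°.

37.8°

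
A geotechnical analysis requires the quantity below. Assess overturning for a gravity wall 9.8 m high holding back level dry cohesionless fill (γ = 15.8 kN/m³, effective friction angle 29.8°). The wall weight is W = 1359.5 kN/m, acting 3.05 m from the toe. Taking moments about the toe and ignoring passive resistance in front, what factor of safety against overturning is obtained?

K_a = tan²(45° − 29.8°/2) = 0.3360.
P_a = ½K_aγH² = 0.5×0.3360×15.8×9.8² = 255.0 kN/m, acting at H/3 = 3.267 m above the base.
Overturning moment M_o = P_a × H/3 = 255.0 × 3.267 = 832.8.
Resisting moment M_r = W × 3.05 = 1359.5 × 3.05 = 4146.
FS_overturning = M_r/M_o = 4146/832.8 = 4.979.

4.98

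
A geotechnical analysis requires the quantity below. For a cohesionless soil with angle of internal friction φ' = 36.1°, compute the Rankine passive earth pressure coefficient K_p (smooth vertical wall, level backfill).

K_p = (1 + sin φ)/(1 − sin φ) = tan²(45° + 36.1°/2) = 3.869.

3.87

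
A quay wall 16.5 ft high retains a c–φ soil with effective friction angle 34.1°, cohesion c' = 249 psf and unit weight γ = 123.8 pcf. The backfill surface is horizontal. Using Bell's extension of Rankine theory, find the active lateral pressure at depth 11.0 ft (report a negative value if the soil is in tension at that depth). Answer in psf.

K_a = (1 − sin φ)/(1 + sin φ) = 0.2815.
σ_a = K_a γ z − 2c√K_a = 0.2815×123.8×11.0 − 2×249×0.5306 = 119.1 psf.

119 psf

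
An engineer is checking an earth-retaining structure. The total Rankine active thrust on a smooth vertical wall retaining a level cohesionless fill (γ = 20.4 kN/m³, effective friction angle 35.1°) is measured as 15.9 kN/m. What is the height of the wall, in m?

K_a = 0.2698. P_a = ½ K_a γ H² ⇒ H = √(2P_a/(K_a γ)).
H = √(2×15.9/(0.2698×20.4)) = 2.404 m.

2.40 m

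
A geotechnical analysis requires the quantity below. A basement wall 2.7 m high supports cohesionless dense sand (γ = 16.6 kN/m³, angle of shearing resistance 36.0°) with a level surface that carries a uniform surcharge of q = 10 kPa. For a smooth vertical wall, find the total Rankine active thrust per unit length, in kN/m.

22.7 kN/m

K_a = tan²(45° − φ/2) = 0.2596.
Soil triangle: ½ K_a γ H² = 0.5×0.2596×16.6×2.7² = 15.71 kN/m.
Surcharge rectangle: K_a q H = 0.2596×10×2.7 = 7.010 kN/m.
Total = 15.71 + 7.010 = 22.72 kN/m.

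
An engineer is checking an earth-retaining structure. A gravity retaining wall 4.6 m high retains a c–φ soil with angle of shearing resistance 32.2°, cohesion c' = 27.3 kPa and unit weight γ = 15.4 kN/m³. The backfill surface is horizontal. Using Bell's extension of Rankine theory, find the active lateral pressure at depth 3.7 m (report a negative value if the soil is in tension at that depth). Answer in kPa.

K_a = (1 − sin φ)/(1 + sin φ) = 0.3047.
σ_a = K_a γ z − 2c√K_a = 0.3047×15.4×3.7 − 2×27.3×0.5520 = -12.78 kPa.

-12.8 kPa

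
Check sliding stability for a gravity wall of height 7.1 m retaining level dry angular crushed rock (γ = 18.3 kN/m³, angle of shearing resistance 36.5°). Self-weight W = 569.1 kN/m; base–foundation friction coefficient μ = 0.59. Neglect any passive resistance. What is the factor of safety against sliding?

2.87

K_a = tan²(45° − 36.5°/2) = 0.2541.
P_a = ½K_aγH² = 0.5×0.2541×18.3×7.1² = 117.2 kN/m, acting at H/3 = 2.367 m above the base.
FS_sliding = μW / P_a = 0.59×569.1 / 117.2 = 2.865.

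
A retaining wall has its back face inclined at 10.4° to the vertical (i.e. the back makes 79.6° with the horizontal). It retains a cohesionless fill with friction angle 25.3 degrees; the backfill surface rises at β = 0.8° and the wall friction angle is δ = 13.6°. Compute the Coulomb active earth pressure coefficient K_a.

0.447

K_a = sin²(α+φ) / [sin²α · sin(α−δ) · (1 + √{sin(φ+δ)sin(φ−β) / (sin(α−δ)sin(α+β))})²].
With α = 79.6°, φ = 25.3°, δ = 13.6°, β = 0.8°: K_a = 0.4469.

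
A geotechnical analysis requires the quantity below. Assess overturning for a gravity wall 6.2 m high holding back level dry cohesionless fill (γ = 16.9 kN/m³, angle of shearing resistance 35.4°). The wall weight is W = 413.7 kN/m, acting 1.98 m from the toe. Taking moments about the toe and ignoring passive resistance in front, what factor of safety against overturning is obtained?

4.58

K_a = tan²(45° − 35.4°/2) = 0.2664.
P_a = ½K_aγH² = 0.5×0.2664×16.9×6.2² = 86.53 kN/m, acting at H/3 = 2.067 m above the base.
Overturning moment M_o = P_a × H/3 = 86.53 × 2.067 = 178.8.
Resisting moment M_r = W × 1.98 = 413.7 × 1.98 = 819.1.
FS_overturning = M_r/M_o = 819.1/178.8 = 4.580.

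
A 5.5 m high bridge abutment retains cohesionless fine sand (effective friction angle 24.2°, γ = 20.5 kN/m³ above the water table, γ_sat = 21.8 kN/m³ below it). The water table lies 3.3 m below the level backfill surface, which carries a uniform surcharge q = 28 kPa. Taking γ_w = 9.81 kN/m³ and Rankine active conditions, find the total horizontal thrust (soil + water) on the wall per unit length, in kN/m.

K_a = tan²(45° − φ/2) = 0.4185.
γ' = 21.8 − 9.81 = 11.99 kN/m³. h₂ = H − d_w = 2.2 m.
σ'_h: at surface K_a·q = 11.72; at WT K_a(q+γd_w) = 40.03; at base K_a(q+γd_w+γ'h₂) = 51.07 kPa.
P₁ = ½(11.72+40.03)×3.3 = 85.39; P₂ = ½(40.03+51.07)×2.2 = 100.2; P_w = ½γ_w h₂² = 23.74.
Total = 85.39+100.2+23.74 = 209.3 kN/m.

209 kN/m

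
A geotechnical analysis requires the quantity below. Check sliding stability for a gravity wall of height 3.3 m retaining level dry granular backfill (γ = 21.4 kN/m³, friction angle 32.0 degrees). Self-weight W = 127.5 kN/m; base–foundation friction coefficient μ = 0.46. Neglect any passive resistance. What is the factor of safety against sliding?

1.64

K_a = tan²(45° − 32.0°/2) = 0.3073.
P_a = ½K_aγH² = 0.5×0.3073×21.4×3.3² = 35.80 kN/m, acting at H/3 = 1.100 m above the base.
FS_sliding = μW / P_a = 0.46×127.5 / 35.80 = 1.638.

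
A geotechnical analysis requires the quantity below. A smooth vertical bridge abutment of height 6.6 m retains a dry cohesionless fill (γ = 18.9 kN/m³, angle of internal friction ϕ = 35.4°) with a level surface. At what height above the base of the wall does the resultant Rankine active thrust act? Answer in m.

2.20 m

K_a = 0.2664.
The pressure distribution is triangular, so the resultant acts at H/3 above the base = 6.6/3 = 2.200 m.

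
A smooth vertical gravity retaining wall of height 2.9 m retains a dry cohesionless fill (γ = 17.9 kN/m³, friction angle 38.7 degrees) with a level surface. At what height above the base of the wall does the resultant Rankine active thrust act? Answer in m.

K_a = 0.2306.
The pressure distribution is triangular, so the resultant acts at H/3 above the base = 2.9/3 = 0.9667 m.

0.967 m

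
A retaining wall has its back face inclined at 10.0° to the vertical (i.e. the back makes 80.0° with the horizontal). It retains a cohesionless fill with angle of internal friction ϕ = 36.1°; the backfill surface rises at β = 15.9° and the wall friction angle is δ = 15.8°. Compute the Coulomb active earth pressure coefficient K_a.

0.384

K_a = sin²(α+φ) / [sin²α · sin(α−δ) · (1 + √{sin(φ+δ)sin(φ−β) / (sin(α−δ)sin(α+β))})²].
With α = 80.0°, φ = 36.1°, δ = 15.8°, β = 15.9°: K_a = 0.3840.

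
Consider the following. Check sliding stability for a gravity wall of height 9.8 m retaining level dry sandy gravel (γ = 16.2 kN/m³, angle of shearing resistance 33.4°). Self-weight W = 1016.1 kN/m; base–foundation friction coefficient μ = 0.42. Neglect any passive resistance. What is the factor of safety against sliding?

1.89

K_a = tan²(45° − 33.4°/2) = 0.2899.
P_a = ½K_aγH² = 0.5×0.2899×16.2×9.8² = 225.5 kN/m, acting at H/3 = 3.267 m above the base.
FS_sliding = μW / P_a = 0.42×1016.1 / 225.5 = 1.892.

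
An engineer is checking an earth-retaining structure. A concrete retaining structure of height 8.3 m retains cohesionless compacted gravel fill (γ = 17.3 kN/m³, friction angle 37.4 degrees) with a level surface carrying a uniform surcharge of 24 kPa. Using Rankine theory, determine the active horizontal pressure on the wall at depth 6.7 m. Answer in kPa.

34.2 kPa

K_a = (1 − sin φ)/(1 + sin φ) = 0.2443.
σ_v = γz + q = 17.3 × 6.7 + 24 = 139.9 kPa.
σ_h = K_a σ_v = 0.2443 × 139.9 = 34.17 kPa.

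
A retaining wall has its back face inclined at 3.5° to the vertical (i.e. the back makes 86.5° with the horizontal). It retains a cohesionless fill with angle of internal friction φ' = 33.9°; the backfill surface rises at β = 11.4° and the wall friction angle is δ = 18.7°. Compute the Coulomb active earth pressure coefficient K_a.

K_a = sin²(α+φ) / [sin²α · sin(α−δ) · (1 + √{sin(φ+δ)sin(φ−β) / (sin(α−δ)sin(α+β))})²].
With α = 86.5°, φ = 33.9°, δ = 18.7°, β = 11.4°: K_a = 0.3248.

0.325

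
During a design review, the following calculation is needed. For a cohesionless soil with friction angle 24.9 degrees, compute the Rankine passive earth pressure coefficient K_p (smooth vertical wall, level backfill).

2.45

K_p = (1 + sin φ)/(1 − sin φ) = tan²(45° + 24.9°/2) = 2.454.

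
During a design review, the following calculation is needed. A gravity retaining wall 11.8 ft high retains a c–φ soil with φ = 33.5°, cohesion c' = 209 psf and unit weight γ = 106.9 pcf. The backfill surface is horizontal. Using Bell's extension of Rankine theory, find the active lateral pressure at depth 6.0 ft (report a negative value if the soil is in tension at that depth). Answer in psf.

K_a = (1 − sin φ)/(1 + sin φ) = 0.2887.
σ_a = K_a γ z − 2c√K_a = 0.2887×106.9×6.0 − 2×209×0.5373 = -39.42 psf.

-39.4 psf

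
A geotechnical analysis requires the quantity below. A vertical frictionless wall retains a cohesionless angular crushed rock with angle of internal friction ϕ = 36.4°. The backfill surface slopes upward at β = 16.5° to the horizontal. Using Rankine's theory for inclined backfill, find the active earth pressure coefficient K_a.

K_a = cos β · (cos β − √(cos²β − cos²φ)) / (cos β + √(cos²β − cos²φ)).
cos β = 0.9588, cos φ = 0.8049, √(cos²β − cos²φ) = 0.5210.
K_a = 0.9588 × (0.9588 − 0.5210)/(0.9588 + 0.5210) = 0.2836.

0.284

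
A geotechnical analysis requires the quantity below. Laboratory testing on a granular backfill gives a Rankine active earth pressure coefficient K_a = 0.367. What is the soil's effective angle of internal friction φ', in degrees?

K_a = tan²(45° − φ/2) ⇒ 45° − φ/2 = arctan(√0.367) = 31.21°.
φ = 2(45° − 31.21°) = 27.58°.

27.6°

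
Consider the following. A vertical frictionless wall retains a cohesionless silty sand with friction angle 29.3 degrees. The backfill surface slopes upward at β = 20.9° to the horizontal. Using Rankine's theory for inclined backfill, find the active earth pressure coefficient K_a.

K_a = cos β · (cos β − √(cos²β − cos²φ)) / (cos β + √(cos²β − cos²φ)).
cos β = 0.9342, cos φ = 0.8721, √(cos²β − cos²φ) = 0.3350.
K_a = 0.9342 × (0.9342 − 0.3350)/(0.9342 + 0.3350) = 0.4410.

0.441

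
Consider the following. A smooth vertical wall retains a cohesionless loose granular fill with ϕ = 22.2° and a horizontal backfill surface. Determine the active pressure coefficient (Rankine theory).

0.452

K_a = (1 − sin φ)/(1 + sin φ) = (1 − sin 22.2°)/(1 + sin 22.2°) = 0.4515.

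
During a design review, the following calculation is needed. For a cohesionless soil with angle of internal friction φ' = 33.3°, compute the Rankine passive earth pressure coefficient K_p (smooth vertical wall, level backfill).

3.43

K_p = (1 + sin φ)/(1 − sin φ) = tan²(45° + 33.3°/2) = 3.435.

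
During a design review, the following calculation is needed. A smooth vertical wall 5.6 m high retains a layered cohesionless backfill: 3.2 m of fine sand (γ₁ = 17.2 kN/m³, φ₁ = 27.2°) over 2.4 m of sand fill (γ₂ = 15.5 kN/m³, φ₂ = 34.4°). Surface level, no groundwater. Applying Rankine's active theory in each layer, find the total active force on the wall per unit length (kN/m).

81.9 kN/m

K_a1 = tan²(45°−27.2°/2) = 0.3726; K_a2 = tan²(45°−34.4°/2) = 0.2780.
Layer 1: σ at base = K_a1 γ₁ h₁ = 20.51 kPa; P₁ = ½×20.51×3.2 = 32.81.
Layer 2: σ_v at top = γ₁h₁ = 55.04; σ_h top = K_a2×55.04 = 15.30; σ_h base = K_a2×(55.04+15.5×2.4) = 25.64.
P₂ = ½(15.30+25.64)×2.4 = 49.13. Total P_a = 32.81+49.13 = 81.94 kN/m.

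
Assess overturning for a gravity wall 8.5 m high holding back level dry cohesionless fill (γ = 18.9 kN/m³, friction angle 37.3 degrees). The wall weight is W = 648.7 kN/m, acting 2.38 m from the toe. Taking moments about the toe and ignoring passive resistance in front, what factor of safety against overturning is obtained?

3.25

K_a = tan²(45° − 37.3°/2) = 0.2453.
P_a = ½K_aγH² = 0.5×0.2453×18.9×8.5² = 167.5 kN/m, acting at H/3 = 2.833 m above the base.
Overturning moment M_o = P_a × H/3 = 167.5 × 2.833 = 474.6.
Resisting moment M_r = W × 2.38 = 648.7 × 2.38 = 1544.
FS_overturning = M_r/M_o = 1544/474.6 = 3.253.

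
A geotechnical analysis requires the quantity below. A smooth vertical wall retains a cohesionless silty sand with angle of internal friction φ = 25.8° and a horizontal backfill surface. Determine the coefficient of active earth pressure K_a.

K_a = tan²(45° − φ/2) = tan²(32.10°) = 0.3935.

0.394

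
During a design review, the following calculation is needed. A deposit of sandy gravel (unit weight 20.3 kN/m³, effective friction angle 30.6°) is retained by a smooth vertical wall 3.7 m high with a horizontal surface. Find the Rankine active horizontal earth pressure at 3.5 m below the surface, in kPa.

23.1 kPa

K_a = (1 − sin φ)/(1 + sin φ) = 0.3253.
σ_h = K_a γ z = 0.3253 × 20.3 × 3.5 = 23.12 kPa.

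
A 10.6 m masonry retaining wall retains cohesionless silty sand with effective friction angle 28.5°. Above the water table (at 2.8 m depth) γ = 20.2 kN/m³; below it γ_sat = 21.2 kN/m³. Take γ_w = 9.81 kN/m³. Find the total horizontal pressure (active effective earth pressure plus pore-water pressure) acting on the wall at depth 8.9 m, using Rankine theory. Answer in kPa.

104 kPa

K_a = (1 − sin φ)/(1 + sin φ) = 0.3540.
γ' = 21.2 − 9.81 = 11.39 kN/m³.
Effective vertical stress at 8.9 m: σ'_v = 20.2×2.8 + 11.39×6.10 = 126.0 kPa.
σ'_h = K_a σ'_v = 0.3540 × 126.0 = 44.61 kPa; u = γ_w × 6.10 = 59.84 kPa.
Total σ_h = 44.61 + 59.84 = 104.5 kPa.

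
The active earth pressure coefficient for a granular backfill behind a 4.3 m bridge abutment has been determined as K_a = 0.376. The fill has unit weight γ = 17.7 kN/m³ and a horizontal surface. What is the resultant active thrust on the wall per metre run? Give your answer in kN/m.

P = ½ K_a γ H² = 0.5 × 0.376 × 17.7 × 4.3² = 61.53 kN/m.

61.5 kN/m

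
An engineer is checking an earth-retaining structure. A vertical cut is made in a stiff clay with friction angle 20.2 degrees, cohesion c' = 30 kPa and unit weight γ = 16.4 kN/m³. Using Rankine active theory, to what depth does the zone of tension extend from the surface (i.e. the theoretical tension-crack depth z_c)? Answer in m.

5.24 m

K_a = tan²(45° − 20.2°/2) = 0.4867; √K_a = 0.6976.
The active pressure is zero where K_a γ z = 2c√K_a, so z_c = 2c/(γ√K_a) = 2×30/(16.4×0.6976) = 5.244 m.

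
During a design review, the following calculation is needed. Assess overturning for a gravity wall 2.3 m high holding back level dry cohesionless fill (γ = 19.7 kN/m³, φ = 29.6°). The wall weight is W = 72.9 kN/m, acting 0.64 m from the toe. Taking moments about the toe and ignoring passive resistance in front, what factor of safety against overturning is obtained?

3.45

K_a = tan²(45° − 29.6°/2) = 0.3387.
P_a = ½K_aγH² = 0.5×0.3387×19.7×2.3² = 17.65 kN/m, acting at H/3 = 0.7667 m above the base.
Overturning moment M_o = P_a × H/3 = 17.65 × 0.7667 = 13.53.
Resisting moment M_r = W × 0.64 = 72.9 × 0.64 = 46.66.
FS_overturning = M_r/M_o = 46.66/13.53 = 3.448.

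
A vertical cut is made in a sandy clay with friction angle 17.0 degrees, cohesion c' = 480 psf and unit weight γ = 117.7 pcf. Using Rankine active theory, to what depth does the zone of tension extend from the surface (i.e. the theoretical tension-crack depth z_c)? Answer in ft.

K_a = tan²(45° − 17.0°/2) = 0.5475; √K_a = 0.7400.
The active pressure is zero where K_a γ z = 2c√K_a, so z_c = 2c/(γ√K_a) = 2×480/(117.7×0.7400) = 11.02 ft.

11.0 ft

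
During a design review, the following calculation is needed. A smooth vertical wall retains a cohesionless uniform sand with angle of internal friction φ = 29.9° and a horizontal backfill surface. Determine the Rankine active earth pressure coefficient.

0.335

K_a = (1 − sin φ)/(1 + sin φ) = (1 − sin 29.9°)/(1 + sin 29.9°) = 0.3347.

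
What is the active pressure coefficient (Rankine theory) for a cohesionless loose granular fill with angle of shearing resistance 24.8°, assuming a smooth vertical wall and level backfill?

0.409

K_a = (1 − sin φ)/(1 + sin φ) = (1 − sin 24.8°)/(1 + sin 24.8°) = 0.4090.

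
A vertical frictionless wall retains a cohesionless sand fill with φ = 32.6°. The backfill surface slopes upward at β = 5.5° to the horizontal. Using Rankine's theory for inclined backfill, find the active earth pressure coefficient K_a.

K_a = cos β · (cos β − √(cos²β − cos²φ)) / (cos β + √(cos²β − cos²φ)).
cos β = 0.9954, cos φ = 0.8425, √(cos²β − cos²φ) = 0.5302.
K_a = 0.9954 × (0.9954 − 0.5302)/(0.9954 + 0.5302) = 0.3035.

0.304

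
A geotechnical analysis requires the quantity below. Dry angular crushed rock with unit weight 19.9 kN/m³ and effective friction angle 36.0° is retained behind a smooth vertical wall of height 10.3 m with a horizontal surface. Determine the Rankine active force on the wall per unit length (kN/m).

274 kN/m

K_a = tan²(45° − φ/2) = 0.2596.
P_a = ½ K_a γ H² = 0.5 × 0.2596 × 19.9 × 10.3² = 274.0 kN/m.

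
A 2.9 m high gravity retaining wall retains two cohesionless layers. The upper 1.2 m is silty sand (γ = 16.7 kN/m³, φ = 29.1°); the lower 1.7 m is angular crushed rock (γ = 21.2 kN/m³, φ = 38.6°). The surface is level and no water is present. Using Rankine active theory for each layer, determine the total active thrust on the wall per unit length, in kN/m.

19.1 kN/m

K_a1 = tan²(45°−29.1°/2) = 0.3456; K_a2 = tan²(45°−38.6°/2) = 0.2316.
Layer 1: σ at base = K_a1 γ₁ h₁ = 6.926 kPa; P₁ = ½×6.926×1.2 = 4.155.
Layer 2: σ_v at top = γ₁h₁ = 20.04; σ_h top = K_a2×20.04 = 4.642; σ_h base = K_a2×(20.04+21.2×1.7) = 12.99.
P₂ = ½(4.642+12.99)×1.7 = 14.99. Total P_a = 4.155+14.99 = 19.14 kN/m.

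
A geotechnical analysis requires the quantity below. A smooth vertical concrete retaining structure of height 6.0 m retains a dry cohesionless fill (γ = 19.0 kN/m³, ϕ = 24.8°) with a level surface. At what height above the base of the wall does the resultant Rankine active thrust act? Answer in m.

K_a = 0.4090.
The pressure distribution is triangular, so the resultant acts at H/3 above the base = 6.0/3 = 2.000 m.

2.00 m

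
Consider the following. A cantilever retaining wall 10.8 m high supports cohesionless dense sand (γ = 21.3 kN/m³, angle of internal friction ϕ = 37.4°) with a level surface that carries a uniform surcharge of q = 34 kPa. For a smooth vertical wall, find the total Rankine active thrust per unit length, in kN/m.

393 kN/m

K_a = tan²(45° − φ/2) = 0.2443.
Soil triangle: ½ K_a γ H² = 0.5×0.2443×21.3×10.8² = 303.4 kN/m.
Surcharge rectangle: K_a q H = 0.2443×34×10.8 = 89.69 kN/m.
Total = 303.4 + 89.69 = 393.1 kN/m.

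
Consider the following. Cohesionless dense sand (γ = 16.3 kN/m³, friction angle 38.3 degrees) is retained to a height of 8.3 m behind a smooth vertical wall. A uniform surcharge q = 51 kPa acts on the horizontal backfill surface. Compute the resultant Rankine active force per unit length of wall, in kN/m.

K_a = tan²(45° − φ/2) = 0.2347.
Soil triangle: ½ K_a γ H² = 0.5×0.2347×16.3×8.3² = 131.8 kN/m.
Surcharge rectangle: K_a q H = 0.2347×51×8.3 = 99.36 kN/m.
Total = 131.8 + 99.36 = 231.2 kN/m.

231 kN/m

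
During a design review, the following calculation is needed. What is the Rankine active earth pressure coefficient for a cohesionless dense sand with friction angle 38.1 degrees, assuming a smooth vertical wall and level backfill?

K_a = tan²(45° − φ/2) = tan²(25.95°) = 0.2368.

0.237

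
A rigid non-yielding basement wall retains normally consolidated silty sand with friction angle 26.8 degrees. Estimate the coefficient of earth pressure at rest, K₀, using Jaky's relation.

K₀ = 1 − sin φ' = 1 − sin 26.8° = 0.5491.

0.549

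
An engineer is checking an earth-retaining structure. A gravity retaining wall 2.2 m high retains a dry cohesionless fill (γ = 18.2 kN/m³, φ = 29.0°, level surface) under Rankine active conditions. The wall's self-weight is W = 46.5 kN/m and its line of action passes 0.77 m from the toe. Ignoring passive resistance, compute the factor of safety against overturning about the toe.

K_a = tan²(45° − 29.0°/2) = 0.3470.
P_a = ½K_aγH² = 0.5×0.3470×18.2×2.2² = 15.28 kN/m, acting at H/3 = 0.7333 m above the base.
Overturning moment M_o = P_a × H/3 = 15.28 × 0.7333 = 11.21.
Resisting moment M_r = W × 0.77 = 46.5 × 0.77 = 35.80.
FS_overturning = M_r/M_o = 35.80/11.21 = 3.195.

3.19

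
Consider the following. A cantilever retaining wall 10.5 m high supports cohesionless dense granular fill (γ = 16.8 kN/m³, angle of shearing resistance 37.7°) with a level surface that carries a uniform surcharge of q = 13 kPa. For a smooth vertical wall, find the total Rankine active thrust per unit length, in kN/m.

256 kN/m

K_a = tan²(45° − φ/2) = 0.2411.
Soil triangle: ½ K_a γ H² = 0.5×0.2411×16.8×10.5² = 223.2 kN/m.
Surcharge rectangle: K_a q H = 0.2411×13×10.5 = 32.90 kN/m.
Total = 223.2 + 32.90 = 256.1 kN/m.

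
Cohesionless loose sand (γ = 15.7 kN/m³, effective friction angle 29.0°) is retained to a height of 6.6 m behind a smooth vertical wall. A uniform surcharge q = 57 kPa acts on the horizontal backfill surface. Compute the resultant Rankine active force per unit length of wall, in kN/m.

249 kN/m

K_a = tan²(45° − φ/2) = 0.3470.
Soil triangle: ½ K_a γ H² = 0.5×0.3470×15.7×6.6² = 118.6 kN/m.
Surcharge rectangle: K_a q H = 0.3470×57×6.6 = 130.5 kN/m.
Total = 118.6 + 130.5 = 249.2 kN/m.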